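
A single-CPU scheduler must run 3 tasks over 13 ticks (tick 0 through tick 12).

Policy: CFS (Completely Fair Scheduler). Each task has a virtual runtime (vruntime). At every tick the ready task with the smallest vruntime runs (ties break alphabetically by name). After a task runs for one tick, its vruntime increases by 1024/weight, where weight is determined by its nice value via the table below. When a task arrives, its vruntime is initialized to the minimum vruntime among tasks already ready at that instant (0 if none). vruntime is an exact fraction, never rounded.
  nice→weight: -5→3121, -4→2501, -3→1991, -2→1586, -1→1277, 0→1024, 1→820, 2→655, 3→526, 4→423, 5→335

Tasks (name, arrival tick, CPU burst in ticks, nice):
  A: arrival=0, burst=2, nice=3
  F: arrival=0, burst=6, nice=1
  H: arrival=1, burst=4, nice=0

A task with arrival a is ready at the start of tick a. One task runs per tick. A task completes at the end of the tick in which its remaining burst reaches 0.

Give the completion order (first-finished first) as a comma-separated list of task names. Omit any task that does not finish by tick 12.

t=0: vr[A=0 F=0] → run A
t=1: vr[A=512/263 F=0 H=0] → run F
t=2: vr[A=512/263 F=256/205 H=0] → run H
t=3: vr[A=512/263 F=256/205 H=1] → run H
t=4: vr[A=512/263 F=256/205 H=2] → run F
t=5: vr[A=512/263 F=512/205 H=2] → run A
t=6: vr[F=512/205 H=2] → run H
t=7: vr[F=512/205 H=3] → run F
t=8: vr[F=768/205 H=3] → run H
t=9: vr[F=768/205] → run F
t=10: vr[F=1024/205] → run F
t=11: vr[F=256/41] → run F
t=12: (idle)

completion order = A, H, F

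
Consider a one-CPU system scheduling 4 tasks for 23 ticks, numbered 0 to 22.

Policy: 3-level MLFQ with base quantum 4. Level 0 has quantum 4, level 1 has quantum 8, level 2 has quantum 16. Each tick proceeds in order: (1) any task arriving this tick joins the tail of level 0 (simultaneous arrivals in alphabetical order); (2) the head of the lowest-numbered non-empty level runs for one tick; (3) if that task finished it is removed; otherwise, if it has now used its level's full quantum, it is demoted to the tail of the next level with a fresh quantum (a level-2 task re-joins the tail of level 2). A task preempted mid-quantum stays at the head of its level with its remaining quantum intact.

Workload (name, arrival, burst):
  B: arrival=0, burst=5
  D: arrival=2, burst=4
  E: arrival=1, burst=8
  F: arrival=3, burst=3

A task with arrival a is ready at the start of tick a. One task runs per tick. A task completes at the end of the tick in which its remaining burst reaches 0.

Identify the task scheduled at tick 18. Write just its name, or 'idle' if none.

t=0: L0/L1/L2 = B/-/- → run B
t=1: L0/L1/L2 = BE/-/- → run B
t=2: L0/L1/L2 = BED/-/- → run B
t=3: L0/L1/L2 = BEDF/-/- → run B
t=4: L0/L1/L2 = EDF/B/- → run E
t=5: L0/L1/L2 = EDF/B/- → run E
t=6: L0/L1/L2 = EDF/B/- → run E
t=7: L0/L1/L2 = EDF/B/- → run E
t=8: L0/L1/L2 = DF/BE/- → run D
t=9: L0/L1/L2 = DF/BE/- → run D
t=10: L0/L1/L2 = DF/BE/- → run D
t=11: L0/L1/L2 = DF/BE/- → run D
t=12: L0/L1/L2 = F/BE/- → run F
t=13: L0/L1/L2 = F/BE/- → run F
t=14: L0/L1/L2 = F/BE/- → run F
t=15: L0/L1/L2 = -/BE/- → run B
t=16: L0/L1/L2 = -/E/- → run E
t=17: L0/L1/L2 = -/E/- → run E
t=18: L0/L1/L2 = -/E/- → run E
t=19: L0/L1/L2 = -/E/- → run E
t=20: (idle)
t=21: (idle)
t=22: (idle)

running at tick 18 = E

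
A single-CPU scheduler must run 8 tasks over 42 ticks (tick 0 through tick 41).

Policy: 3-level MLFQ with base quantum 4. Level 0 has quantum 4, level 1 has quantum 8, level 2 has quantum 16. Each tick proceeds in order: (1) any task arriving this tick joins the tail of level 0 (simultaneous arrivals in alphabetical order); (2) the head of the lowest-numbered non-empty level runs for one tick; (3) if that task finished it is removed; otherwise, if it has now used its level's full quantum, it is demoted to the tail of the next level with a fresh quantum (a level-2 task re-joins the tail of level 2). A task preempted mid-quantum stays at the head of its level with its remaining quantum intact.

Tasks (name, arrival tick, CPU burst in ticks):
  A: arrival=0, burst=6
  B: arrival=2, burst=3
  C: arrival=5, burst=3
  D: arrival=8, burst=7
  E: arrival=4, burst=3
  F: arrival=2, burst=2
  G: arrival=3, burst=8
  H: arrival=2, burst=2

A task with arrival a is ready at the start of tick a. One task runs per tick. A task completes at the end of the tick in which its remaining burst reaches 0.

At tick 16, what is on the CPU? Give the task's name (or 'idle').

running at tick 16 = E

t=0: L0/L1/L2 = A/-/- → run A
t=1: L0/L1/L2 = A/-/- → run A
t=2: L0/L1/L2 = ABFH/-/- → run A
t=3: L0/L1/L2 = ABFHG/-/- → run A
t=4: L0/L1/L2 = BFHGE/A/- → run B
t=5: L0/L1/L2 = BFHGEC/A/- → run B
t=6: L0/L1/L2 = BFHGEC/A/- → run B
t=7: L0/L1/L2 = FHGEC/A/- → run F
t=8: L0/L1/L2 = FHGECD/A/- → run F
t=9: L0/L1/L2 = HGECD/A/- → run H
t=10: L0/L1/L2 = HGECD/A/- → run H
t=11: L0/L1/L2 = GECD/A/- → run G
t=12: L0/L1/L2 = GECD/A/- → run G
t=13: L0/L1/L2 = GECD/A/- → run G
t=14: L0/L1/L2 = GECD/A/- → run G
t=15: L0/L1/L2 = ECD/AG/- → run E
t=16: L0/L1/L2 = ECD/AG/- → run E
t=17: L0/L1/L2 = ECD/AG/- → run E
t=18: L0/L1/L2 = CD/AG/- → run C
t=19: L0/L1/L2 = CD/AG/- → run C
t=20: L0/L1/L2 = CD/AG/- → run C
t=21: L0/L1/L2 = D/AG/- → run D
t=22: L0/L1/L2 = D/AG/- → run D
t=23: L0/L1/L2 = D/AG/- → run D
t=24: L0/L1/L2 = D/AG/- → run D
t=25: L0/L1/L2 = -/AGD/- → run A
t=26: L0/L1/L2 = -/AGD/- → run A
t=27: L0/L1/L2 = -/GD/- → run G
t=28: L0/L1/L2 = -/GD/- → run G
t=29: L0/L1/L2 = -/GD/- → run G
t=30: L0/L1/L2 = -/GD/- → run G
t=31: L0/L1/L2 = -/D/- → run D
t=32: L0/L1/L2 = -/D/- → run D
t=33: L0/L1/L2 = -/D/- → run D
t=34: (idle)
t=35: (idle)
t=36: (idle)
t=37: (idle)
t=38: (idle)
t=39: (idle)
t=40: (idle)
t=41: (idle)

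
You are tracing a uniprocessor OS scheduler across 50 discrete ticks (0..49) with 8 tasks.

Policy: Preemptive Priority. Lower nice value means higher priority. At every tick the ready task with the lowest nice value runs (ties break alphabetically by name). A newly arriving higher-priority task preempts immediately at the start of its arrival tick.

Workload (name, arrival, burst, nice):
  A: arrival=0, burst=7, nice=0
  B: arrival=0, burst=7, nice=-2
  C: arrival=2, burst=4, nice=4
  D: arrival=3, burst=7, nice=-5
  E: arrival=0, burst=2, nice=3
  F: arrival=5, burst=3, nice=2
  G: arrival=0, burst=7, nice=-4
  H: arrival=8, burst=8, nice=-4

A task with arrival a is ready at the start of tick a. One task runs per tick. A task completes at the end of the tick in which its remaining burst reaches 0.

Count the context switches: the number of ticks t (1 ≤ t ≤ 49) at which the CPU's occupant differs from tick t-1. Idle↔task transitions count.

t=0: ready={A,B,E,G} → run G
t=1: ready={A,B,E,G} → run G
t=2: ready={A,B,C,E,G} → run G
t=3: ready={A,B,C,D,E,G} → run D
t=4: ready={A,B,C,D,E,G} → run D
t=5: ready={A,B,C,D,E,F,G} → run D
t=6: ready={A,B,C,D,E,F,G} → run D
t=7: ready={A,B,C,D,E,F,G} → run D
t=8: ready={A,B,C,D,E,F,G,H} → run D
t=9: ready={A,B,C,D,E,F,G,H} → run D
t=10: ready={A,B,C,E,F,G,H} → run G
t=11: ready={A,B,C,E,F,G,H} → run G
t=12: ready={A,B,C,E,F,G,H} → run G
t=13: ready={A,B,C,E,F,G,H} → run G
t=14: ready={A,B,C,E,F,H} → run H
t=15: ready={A,B,C,E,F,H} → run H
t=16: ready={A,B,C,E,F,H} → run H
t=17: ready={A,B,C,E,F,H} → run H
t=18: ready={A,B,C,E,F,H} → run H
t=19: ready={A,B,C,E,F,H} → run H
t=20: ready={A,B,C,E,F,H} → run H
t=21: ready={A,B,C,E,F,H} → run H
t=22: ready={A,B,C,E,F} → run B
t=23: ready={A,B,C,E,F} → run B
t=24: ready={A,B,C,E,F} → run B
t=25: ready={A,B,C,E,F} → run B
t=26: ready={A,B,C,E,F} → run B
t=27: ready={A,B,C,E,F} → run B
t=28: ready={A,B,C,E,F} → run B
t=29: ready={A,C,E,F} → run A
t=30: ready={A,C,E,F} → run A
t=31: ready={A,C,E,F} → run A
t=32: ready={A,C,E,F} → run A
t=33: ready={A,C,E,F} → run A
t=34: ready={A,C,E,F} → run A
t=35: ready={A,C,E,F} → run A
t=36: ready={C,E,F} → run F
t=37: ready={C,E,F} → run F
t=38: ready={C,E,F} → run F
t=39: ready={C,E} → run E
t=40: ready={C,E} → run E
t=41: ready={C} → run C
t=42: ready={C} → run C
t=43: ready={C} → run C
t=44: ready={C} → run C
t=45: (idle)
t=46: (idle)
t=47: (idle)
t=48: (idle)
t=49: (idle)

context switches = 9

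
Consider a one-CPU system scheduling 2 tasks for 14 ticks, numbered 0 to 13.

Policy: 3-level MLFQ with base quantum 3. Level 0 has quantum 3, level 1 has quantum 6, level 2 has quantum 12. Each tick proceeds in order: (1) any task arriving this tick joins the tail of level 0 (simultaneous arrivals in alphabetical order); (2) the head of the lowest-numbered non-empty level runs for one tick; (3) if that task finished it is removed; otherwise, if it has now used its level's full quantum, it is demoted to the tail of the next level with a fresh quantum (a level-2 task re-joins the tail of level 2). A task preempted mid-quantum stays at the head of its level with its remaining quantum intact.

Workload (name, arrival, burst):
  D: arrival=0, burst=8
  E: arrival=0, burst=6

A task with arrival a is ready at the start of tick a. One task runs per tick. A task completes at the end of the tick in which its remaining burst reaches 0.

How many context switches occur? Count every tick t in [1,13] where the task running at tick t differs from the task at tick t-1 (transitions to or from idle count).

context switches = 3

t=0: L0/L1/L2 = DE/-/- → run D
t=1: L0/L1/L2 = DE/-/- → run D
t=2: L0/L1/L2 = DE/-/- → run D
t=3: L0/L1/L2 = E/D/- → run E
t=4: L0/L1/L2 = E/D/- → run E
t=5: L0/L1/L2 = E/D/- → run E
t=6: L0/L1/L2 = -/DE/- → run D
t=7: L0/L1/L2 = -/DE/- → run D
t=8: L0/L1/L2 = -/DE/- → run D
t=9: L0/L1/L2 = -/DE/- → run D
t=10: L0/L1/L2 = -/DE/- → run D
t=11: L0/L1/L2 = -/E/- → run E
t=12: L0/L1/L2 = -/E/- → run E
t=13: L0/L1/L2 = -/E/- → run E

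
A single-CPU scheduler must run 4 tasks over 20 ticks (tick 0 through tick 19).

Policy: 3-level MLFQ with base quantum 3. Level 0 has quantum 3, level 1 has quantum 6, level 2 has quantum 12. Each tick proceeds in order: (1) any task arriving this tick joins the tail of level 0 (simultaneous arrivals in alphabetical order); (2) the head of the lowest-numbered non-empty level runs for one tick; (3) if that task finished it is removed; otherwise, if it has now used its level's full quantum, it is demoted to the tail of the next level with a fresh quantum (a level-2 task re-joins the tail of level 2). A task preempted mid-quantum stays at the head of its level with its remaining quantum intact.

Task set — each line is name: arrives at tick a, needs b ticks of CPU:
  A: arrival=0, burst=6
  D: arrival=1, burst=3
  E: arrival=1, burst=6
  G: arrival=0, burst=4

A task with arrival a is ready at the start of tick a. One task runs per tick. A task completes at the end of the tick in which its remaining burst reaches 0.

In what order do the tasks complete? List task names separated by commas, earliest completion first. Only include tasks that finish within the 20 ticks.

completion order = D, A, G, E

t=0: L0/L1/L2 = AG/-/- → run A
t=1: L0/L1/L2 = AGDE/-/- → run A
t=2: L0/L1/L2 = AGDE/-/- → run A
t=3: L0/L1/L2 = GDE/A/- → run G
t=4: L0/L1/L2 = GDE/A/- → run G
t=5: L0/L1/L2 = GDE/A/- → run G
t=6: L0/L1/L2 = DE/AG/- → run D
t=7: L0/L1/L2 = DE/AG/- → run D
t=8: L0/L1/L2 = DE/AG/- → run D
t=9: L0/L1/L2 = E/AG/- → run E
t=10: L0/L1/L2 = E/AG/- → run E
t=11: L0/L1/L2 = E/AG/- → run E
t=12: L0/L1/L2 = -/AGE/- → run A
t=13: L0/L1/L2 = -/AGE/- → run A
t=14: L0/L1/L2 = -/AGE/- → run A
t=15: L0/L1/L2 = -/GE/- → run G
t=16: L0/L1/L2 = -/E/- → run E
t=17: L0/L1/L2 = -/E/- → run E
t=18: L0/L1/L2 = -/E/- → run E
t=19: (idle)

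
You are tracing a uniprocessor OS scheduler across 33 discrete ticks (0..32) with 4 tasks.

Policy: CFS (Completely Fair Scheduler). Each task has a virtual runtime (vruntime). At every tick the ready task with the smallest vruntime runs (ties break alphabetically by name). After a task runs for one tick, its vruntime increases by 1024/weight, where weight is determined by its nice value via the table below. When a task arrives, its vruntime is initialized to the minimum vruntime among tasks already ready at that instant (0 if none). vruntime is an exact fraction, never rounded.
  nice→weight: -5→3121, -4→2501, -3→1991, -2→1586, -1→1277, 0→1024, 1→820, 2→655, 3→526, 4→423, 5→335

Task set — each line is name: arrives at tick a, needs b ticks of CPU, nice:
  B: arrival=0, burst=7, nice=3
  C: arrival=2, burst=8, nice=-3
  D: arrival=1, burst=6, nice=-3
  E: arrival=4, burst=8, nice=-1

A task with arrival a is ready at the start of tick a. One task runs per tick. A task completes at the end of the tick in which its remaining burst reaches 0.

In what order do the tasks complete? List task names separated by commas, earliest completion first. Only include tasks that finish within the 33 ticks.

completion order = D, C, E, B

t=0: vr[B=0] → run B
t=1: vr[B=512/263 D=512/263] → run B
t=2: vr[B=1024/263 C=512/263 D=512/263] → run C
t=3: vr[B=1024/263 C=1288704/523633 D=512/263] → run D
t=4: vr[B=1024/263 C=1288704/523633 D=1288704/523633 E=1288704/523633] → run C
t=5: vr[B=1024/263 C=1558016/523633 D=1288704/523633 E=1288704/523633] → run D
t=6: vr[B=1024/263 C=1558016/523633 D=1558016/523633 E=1288704/523633] → run E
t=7: vr[B=1024/263 C=1558016/523633 D=1558016/523633 E=2181875200/668679341] → run C
t=8: vr[B=1024/263 C=1827328/523633 D=1558016/523633 E=2181875200/668679341] → run D
t=9: vr[B=1024/263 C=1827328/523633 D=1827328/523633 E=2181875200/668679341] → run E
t=10: vr[B=1024/263 C=1827328/523633 D=1827328/523633 E=2718075392/668679341] → run C
t=11: vr[B=1024/263 C=2096640/523633 D=1827328/523633 E=2718075392/668679341] → run D
t=12: vr[B=1024/263 C=2096640/523633 D=2096640/523633 E=2718075392/668679341] → run B
t=13: vr[B=1536/263 C=2096640/523633 D=2096640/523633 E=2718075392/668679341] → run C
t=14: vr[B=1536/263 C=2365952/523633 D=2096640/523633 E=2718075392/668679341] → run D
t=15: vr[B=1536/263 C=2365952/523633 D=2365952/523633 E=2718075392/668679341] → run E
t=16: vr[B=1536/263 C=2365952/523633 D=2365952/523633 E=3254275584/668679341] → run C
t=17: vr[B=1536/263 C=2635264/523633 D=2365952/523633 E=3254275584/668679341] → run D
t=18: vr[B=1536/263 C=2635264/523633 E=3254275584/668679341] → run E
t=19: vr[B=1536/263 C=2635264/523633 E=3790475776/668679341] → run C
t=20: vr[B=1536/263 C=2904576/523633 E=3790475776/668679341] → run C
t=21: vr[B=1536/263 E=3790475776/668679341] → run E
t=22: vr[B=1536/263 E=4326675968/668679341] → run B
t=23: vr[B=2048/263 E=4326675968/668679341] → run E
t=24: vr[B=2048/263 E=4862876160/668679341] → run E
t=25: vr[B=2048/263 E=5399076352/668679341] → run B
t=26: vr[B=2560/263 E=5399076352/668679341] → run E
t=27: vr[B=2560/263] → run B
t=28: vr[B=3072/263] → run B
t=29: (idle)
t=30: (idle)
t=31: (idle)
t=32: (idle)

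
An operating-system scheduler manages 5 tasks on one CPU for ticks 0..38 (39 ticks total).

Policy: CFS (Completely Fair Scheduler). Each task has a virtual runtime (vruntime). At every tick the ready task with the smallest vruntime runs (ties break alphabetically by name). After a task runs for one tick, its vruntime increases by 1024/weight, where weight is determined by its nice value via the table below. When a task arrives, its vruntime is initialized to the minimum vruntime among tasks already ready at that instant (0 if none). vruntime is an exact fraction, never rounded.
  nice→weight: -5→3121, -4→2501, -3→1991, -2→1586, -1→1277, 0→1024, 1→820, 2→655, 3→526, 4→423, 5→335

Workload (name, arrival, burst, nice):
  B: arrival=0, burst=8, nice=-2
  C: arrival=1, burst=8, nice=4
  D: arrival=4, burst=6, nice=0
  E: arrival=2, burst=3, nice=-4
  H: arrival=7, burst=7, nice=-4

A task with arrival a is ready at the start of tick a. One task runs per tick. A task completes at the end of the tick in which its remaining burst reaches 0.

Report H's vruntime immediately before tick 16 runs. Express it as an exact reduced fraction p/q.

t=0: vr[B=0] → run B
t=1: vr[B=512/793 C=512/793] → run B
t=2: vr[B=1024/793 C=512/793 E=512/793] → run C
t=3: vr[B=1024/793 C=1028608/335439 E=512/793] → run E
t=4: vr[B=1024/793 C=1028608/335439 D=34304/32513 E=34304/32513] → run D
t=5: vr[B=1024/793 C=1028608/335439 D=66817/32513 E=34304/32513] → run E
t=6: vr[B=1024/793 C=1028608/335439 D=66817/32513 E=47616/32513] → run B
t=7: vr[B=1536/793 C=1028608/335439 D=66817/32513 E=47616/32513 H=47616/32513] → run E
t=8: vr[B=1536/793 C=1028608/335439 D=66817/32513 H=47616/32513] → run H
t=9: vr[B=1536/793 C=1028608/335439 D=66817/32513 H=60928/32513] → run H
t=10: vr[B=1536/793 C=1028608/335439 D=66817/32513 H=74240/32513] → run B
t=11: vr[B=2048/793 C=1028608/335439 D=66817/32513 H=74240/32513] → run D
t=12: vr[B=2048/793 C=1028608/335439 D=99330/32513 H=74240/32513] → run H
t=13: vr[B=2048/793 C=1028608/335439 D=99330/32513 H=87552/32513] → run B
t=14: vr[B=2560/793 C=1028608/335439 D=99330/32513 H=87552/32513] → run H
t=15: vr[B=2560/793 C=1028608/335439 D=99330/32513 H=100864/32513] → run D
t=16: vr[B=2560/793 C=1028608/335439 D=131843/32513 H=100864/32513] → run C
t=17: vr[B=2560/793 C=1840640/335439 D=131843/32513 H=100864/32513] → run H
t=18: vr[B=2560/793 C=1840640/335439 D=131843/32513 H=114176/32513] → run B
t=19: vr[B=3072/793 C=1840640/335439 D=131843/32513 H=114176/32513] → run H
t=20: vr[B=3072/793 C=1840640/335439 D=131843/32513 H=127488/32513] → run B
t=21: vr[B=3584/793 C=1840640/335439 D=131843/32513 H=127488/32513] → run H
t=22: vr[B=3584/793 C=1840640/335439 D=131843/32513] → run D
t=23: vr[B=3584/793 C=1840640/335439 D=164356/32513] → run B
t=24: vr[C=1840640/335439 D=164356/32513] → run D
t=25: vr[C=1840640/335439 D=196869/32513] → run C
t=26: vr[C=884224/111813 D=196869/32513] → run D
t=27: vr[C=884224/111813] → run C
t=28: vr[C=3464704/335439] → run C
t=29: vr[C=4276736/335439] → run C
t=30: vr[C=1696256/111813] → run C
t=31: vr[C=5900800/335439] → run C
t=32: (idle)
t=33: (idle)
t=34: (idle)
t=35: (idle)
t=36: (idle)
t=37: (idle)
t=38: (idle)

vruntime(H, start of tick 16) = 100864/32513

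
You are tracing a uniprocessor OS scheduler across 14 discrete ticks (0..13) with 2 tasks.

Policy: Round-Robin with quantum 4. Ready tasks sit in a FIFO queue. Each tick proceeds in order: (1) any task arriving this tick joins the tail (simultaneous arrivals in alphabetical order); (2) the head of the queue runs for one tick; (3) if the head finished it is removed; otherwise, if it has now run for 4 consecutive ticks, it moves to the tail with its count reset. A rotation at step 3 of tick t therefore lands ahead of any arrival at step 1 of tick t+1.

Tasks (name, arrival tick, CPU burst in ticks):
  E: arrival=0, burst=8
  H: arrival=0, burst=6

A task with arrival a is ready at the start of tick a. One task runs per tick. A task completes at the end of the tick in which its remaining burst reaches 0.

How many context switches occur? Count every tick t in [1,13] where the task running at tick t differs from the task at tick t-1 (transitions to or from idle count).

t=0: queue=[E,H] q_used=0 → run E
t=1: queue=[E,H] q_used=1 → run E
t=2: queue=[E,H] q_used=2 → run E
t=3: queue=[E,H] q_used=3 → run E
t=4: queue=[H,E] q_used=0 → run H
t=5: queue=[H,E] q_used=1 → run H
t=6: queue=[H,E] q_used=2 → run H
t=7: queue=[H,E] q_used=3 → run H
t=8: queue=[E,H] q_used=0 → run E
t=9: queue=[E,H] q_used=1 → run E
t=10: queue=[E,H] q_used=2 → run E
t=11: queue=[E,H] q_used=3 → run E
t=12: queue=[H] q_used=0 → run H
t=13: queue=[H] q_used=1 → run H

context switches = 3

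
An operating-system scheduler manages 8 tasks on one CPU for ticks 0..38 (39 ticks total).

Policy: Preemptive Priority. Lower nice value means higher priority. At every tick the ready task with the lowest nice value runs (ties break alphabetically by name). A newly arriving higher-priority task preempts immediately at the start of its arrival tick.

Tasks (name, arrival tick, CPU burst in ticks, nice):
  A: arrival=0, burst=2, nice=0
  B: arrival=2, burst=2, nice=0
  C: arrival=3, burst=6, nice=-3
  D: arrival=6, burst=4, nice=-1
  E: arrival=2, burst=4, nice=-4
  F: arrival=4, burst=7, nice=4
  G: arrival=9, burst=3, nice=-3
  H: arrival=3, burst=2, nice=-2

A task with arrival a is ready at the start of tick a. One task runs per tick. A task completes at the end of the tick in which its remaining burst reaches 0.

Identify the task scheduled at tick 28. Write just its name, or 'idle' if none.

t=0: ready={A} → run A
t=1: ready={A} → run A
t=2: ready={B,E} → run E
t=3: ready={B,C,E,H} → run E
t=4: ready={B,C,E,F,H} → run E
t=5: ready={B,C,E,F,H} → run E
t=6: ready={B,C,D,F,H} → run C
t=7: ready={B,C,D,F,H} → run C
t=8: ready={B,C,D,F,H} → run C
t=9: ready={B,C,D,F,G,H} → run C
t=10: ready={B,C,D,F,G,H} → run C
t=11: ready={B,C,D,F,G,H} → run C
t=12: ready={B,D,F,G,H} → run G
t=13: ready={B,D,F,G,H} → run G
t=14: ready={B,D,F,G,H} → run G
t=15: ready={B,D,F,H} → run H
t=16: ready={B,D,F,H} → run H
t=17: ready={B,D,F} → run D
t=18: ready={B,D,F} → run D
t=19: ready={B,D,F} → run D
t=20: ready={B,D,F} → run D
t=21: ready={B,F} → run B
t=22: ready={B,F} → run B
t=23: ready={F} → run F
t=24: ready={F} → run F
t=25: ready={F} → run F
t=26: ready={F} → run F
t=27: ready={F} → run F
t=28: ready={F} → run F
t=29: ready={F} → run F
t=30: (idle)
t=31: (idle)
t=32: (idle)
t=33: (idle)
t=34: (idle)
t=35: (idle)
t=36: (idle)
t=37: (idle)
t=38: (idle)

running at tick 28 = F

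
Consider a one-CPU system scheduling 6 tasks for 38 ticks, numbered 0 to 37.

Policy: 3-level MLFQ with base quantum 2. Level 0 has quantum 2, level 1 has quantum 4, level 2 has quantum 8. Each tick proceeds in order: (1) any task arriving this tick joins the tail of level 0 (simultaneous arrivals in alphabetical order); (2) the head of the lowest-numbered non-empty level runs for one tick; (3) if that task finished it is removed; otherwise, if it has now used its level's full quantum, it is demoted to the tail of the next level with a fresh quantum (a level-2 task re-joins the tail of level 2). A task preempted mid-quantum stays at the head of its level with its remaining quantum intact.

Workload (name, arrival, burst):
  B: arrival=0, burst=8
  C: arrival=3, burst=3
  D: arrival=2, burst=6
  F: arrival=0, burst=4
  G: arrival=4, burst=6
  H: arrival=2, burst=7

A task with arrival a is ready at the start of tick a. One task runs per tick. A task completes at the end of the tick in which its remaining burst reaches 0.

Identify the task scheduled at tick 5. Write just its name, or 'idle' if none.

t=0: L0/L1/L2 = BF/-/- → run B
t=1: L0/L1/L2 = BF/-/- → run B
t=2: L0/L1/L2 = FDH/B/- → run F
t=3: L0/L1/L2 = FDHC/B/- → run F
t=4: L0/L1/L2 = DHCG/BF/- → run D
t=5: L0/L1/L2 = DHCG/BF/- → run D
t=6: L0/L1/L2 = HCG/BFD/- → run H
t=7: L0/L1/L2 = HCG/BFD/- → run H
t=8: L0/L1/L2 = CG/BFDH/- → run C
t=9: L0/L1/L2 = CG/BFDH/- → run C
t=10: L0/L1/L2 = G/BFDHC/- → run G
t=11: L0/L1/L2 = G/BFDHC/- → run G
t=12: L0/L1/L2 = -/BFDHCG/- → run B
t=13: L0/L1/L2 = -/BFDHCG/- → run B
t=14: L0/L1/L2 = -/BFDHCG/- → run B
t=15: L0/L1/L2 = -/BFDHCG/- → run B
t=16: L0/L1/L2 = -/FDHCG/B → run F
t=17: L0/L1/L2 = -/FDHCG/B → run F
t=18: L0/L1/L2 = -/DHCG/B → run D
t=19: L0/L1/L2 = -/DHCG/B → run D
t=20: L0/L1/L2 = -/DHCG/B → run D
t=21: L0/L1/L2 = -/DHCG/B → run D
t=22: L0/L1/L2 = -/HCG/B → run H
t=23: L0/L1/L2 = -/HCG/B → run H
t=24: L0/L1/L2 = -/HCG/B → run H
t=25: L0/L1/L2 = -/HCG/B → run H
t=26: L0/L1/L2 = -/CG/BH → run C
t=27: L0/L1/L2 = -/G/BH → run G
t=28: L0/L1/L2 = -/G/BH → run G
t=29: L0/L1/L2 = -/G/BH → run G
t=30: L0/L1/L2 = -/G/BH → run G
t=31: L0/L1/L2 = -/-/BH → run B
t=32: L0/L1/L2 = -/-/BH → run B
t=33: L0/L1/L2 = -/-/H → run H
t=34: (idle)
t=35: (idle)
t=36: (idle)
t=37: (idle)

running at tick 5 = D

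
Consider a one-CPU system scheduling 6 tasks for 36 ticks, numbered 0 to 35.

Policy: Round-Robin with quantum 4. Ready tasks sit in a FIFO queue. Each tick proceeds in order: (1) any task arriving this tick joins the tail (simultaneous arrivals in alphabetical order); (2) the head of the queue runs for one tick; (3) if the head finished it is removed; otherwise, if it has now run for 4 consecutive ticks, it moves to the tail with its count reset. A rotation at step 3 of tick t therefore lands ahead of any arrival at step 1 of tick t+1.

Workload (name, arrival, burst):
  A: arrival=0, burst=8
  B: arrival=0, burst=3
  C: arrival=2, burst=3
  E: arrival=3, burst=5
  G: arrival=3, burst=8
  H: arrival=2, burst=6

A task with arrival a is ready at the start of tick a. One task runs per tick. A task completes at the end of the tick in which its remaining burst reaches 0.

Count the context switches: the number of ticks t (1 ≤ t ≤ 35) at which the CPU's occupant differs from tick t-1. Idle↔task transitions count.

t=0: queue=[A,B] q_used=0 → run A
t=1: queue=[A,B] q_used=1 → run A
t=2: queue=[A,B,C,H] q_used=2 → run A
t=3: queue=[A,B,C,H,E,G] q_used=3 → run A
t=4: queue=[B,C,H,E,G,A] q_used=0 → run B
t=5: queue=[B,C,H,E,G,A] q_used=1 → run B
t=6: queue=[B,C,H,E,G,A] q_used=2 → run B
t=7: queue=[C,H,E,G,A] q_used=0 → run C
t=8: queue=[C,H,E,G,A] q_used=1 → run C
t=9: queue=[C,H,E,G,A] q_used=2 → run C
t=10: queue=[H,E,G,A] q_used=0 → run H
t=11: queue=[H,E,G,A] q_used=1 → run H
t=12: queue=[H,E,G,A] q_used=2 → run H
t=13: queue=[H,E,G,A] q_used=3 → run H
t=14: queue=[E,G,A,H] q_used=0 → run E
t=15: queue=[E,G,A,H] q_used=1 → run E
t=16: queue=[E,G,A,H] q_used=2 → run E
t=17: queue=[E,G,A,H] q_used=3 → run E
t=18: queue=[G,A,H,E] q_used=0 → run G
t=19: queue=[G,A,H,E] q_used=1 → run G
t=20: queue=[G,A,H,E] q_used=2 → run G
t=21: queue=[G,A,H,E] q_used=3 → run G
t=22: queue=[A,H,E,G] q_used=0 → run A
t=23: queue=[A,H,E,G] q_used=1 → run A
t=24: queue=[A,H,E,G] q_used=2 → run A
t=25: queue=[A,H,E,G] q_used=3 → run A
t=26: queue=[H,E,G] q_used=0 → run H
t=27: queue=[H,E,G] q_used=1 → run H
t=28: queue=[E,G] q_used=0 → run E
t=29: queue=[G] q_used=0 → run G
t=30: queue=[G] q_used=1 → run G
t=31: queue=[G] q_used=2 → run G
t=32: queue=[G] q_used=3 → run G
t=33: (idle)
t=34: (idle)
t=35: (idle)

context switches = 10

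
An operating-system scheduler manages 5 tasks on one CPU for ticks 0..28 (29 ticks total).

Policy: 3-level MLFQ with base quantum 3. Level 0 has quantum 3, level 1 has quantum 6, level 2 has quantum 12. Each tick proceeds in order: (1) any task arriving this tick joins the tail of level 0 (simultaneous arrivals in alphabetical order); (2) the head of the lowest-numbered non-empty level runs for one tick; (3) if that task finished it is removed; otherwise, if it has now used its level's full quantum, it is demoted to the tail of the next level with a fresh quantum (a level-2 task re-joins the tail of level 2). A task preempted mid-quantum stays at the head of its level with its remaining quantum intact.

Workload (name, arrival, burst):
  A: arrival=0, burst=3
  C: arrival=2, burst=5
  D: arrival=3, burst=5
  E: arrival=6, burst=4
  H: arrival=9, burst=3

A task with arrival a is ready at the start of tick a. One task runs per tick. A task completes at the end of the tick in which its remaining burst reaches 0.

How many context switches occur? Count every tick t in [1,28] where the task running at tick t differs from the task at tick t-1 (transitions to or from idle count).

t=0: L0/L1/L2 = A/-/- → run A
t=1: L0/L1/L2 = A/-/- → run A
t=2: L0/L1/L2 = AC/-/- → run A
t=3: L0/L1/L2 = CD/-/- → run C
t=4: L0/L1/L2 = CD/-/- → run C
t=5: L0/L1/L2 = CD/-/- → run C
t=6: L0/L1/L2 = DE/C/- → run D
t=7: L0/L1/L2 = DE/C/- → run D
t=8: L0/L1/L2 = DE/C/- → run D
t=9: L0/L1/L2 = EH/CD/- → run E
t=10: L0/L1/L2 = EH/CD/- → run E
t=11: L0/L1/L2 = EH/CD/- → run E
t=12: L0/L1/L2 = H/CDE/- → run H
t=13: L0/L1/L2 = H/CDE/- → run H
t=14: L0/L1/L2 = H/CDE/- → run H
t=15: L0/L1/L2 = -/CDE/- → run C
t=16: L0/L1/L2 = -/CDE/- → run C
t=17: L0/L1/L2 = -/DE/- → run D
t=18: L0/L1/L2 = -/DE/- → run D
t=19: L0/L1/L2 = -/E/- → run E
t=20: (idle)
t=21: (idle)
t=22: (idle)
t=23: (idle)
t=24: (idle)
t=25: (idle)
t=26: (idle)
t=27: (idle)
t=28: (idle)

context switches = 8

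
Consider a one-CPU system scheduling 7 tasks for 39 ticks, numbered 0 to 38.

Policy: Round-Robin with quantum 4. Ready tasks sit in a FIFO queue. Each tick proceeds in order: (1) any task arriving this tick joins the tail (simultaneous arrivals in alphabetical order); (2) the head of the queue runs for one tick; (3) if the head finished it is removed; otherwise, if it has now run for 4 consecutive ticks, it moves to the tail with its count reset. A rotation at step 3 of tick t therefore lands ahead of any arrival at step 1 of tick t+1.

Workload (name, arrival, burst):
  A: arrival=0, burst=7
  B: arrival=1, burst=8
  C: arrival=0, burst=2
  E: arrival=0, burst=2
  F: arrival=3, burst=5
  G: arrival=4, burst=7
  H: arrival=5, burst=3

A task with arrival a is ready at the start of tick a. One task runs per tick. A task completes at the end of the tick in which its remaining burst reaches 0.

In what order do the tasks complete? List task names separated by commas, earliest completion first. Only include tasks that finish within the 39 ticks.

completion order = C, E, A, H, B, F, G

t=0: queue=[A,C,E] q_used=0 → run A
t=1: queue=[A,C,E,B] q_used=1 → run A
t=2: queue=[A,C,E,B] q_used=2 → run A
t=3: queue=[A,C,E,B,F] q_used=3 → run A
t=4: queue=[C,E,B,F,A,G] q_used=0 → run C
t=5: queue=[C,E,B,F,A,G,H] q_used=1 → run C
t=6: queue=[E,B,F,A,G,H] q_used=0 → run E
t=7: queue=[E,B,F,A,G,H] q_used=1 → run E
t=8: queue=[B,F,A,G,H] q_used=0 → run B
t=9: queue=[B,F,A,G,H] q_used=1 → run B
t=10: queue=[B,F,A,G,H] q_used=2 → run B
t=11: queue=[B,F,A,G,H] q_used=3 → run B
t=12: queue=[F,A,G,H,B] q_used=0 → run F
t=13: queue=[F,A,G,H,B] q_used=1 → run F
t=14: queue=[F,A,G,H,B] q_used=2 → run F
t=15: queue=[F,A,G,H,B] q_used=3 → run F
t=16: queue=[A,G,H,B,F] q_used=0 → run A
t=17: queue=[A,G,H,B,F] q_used=1 → run A
t=18: queue=[A,G,H,B,F] q_used=2 → run A
t=19: queue=[G,H,B,F] q_used=0 → run G
t=20: queue=[G,H,B,F] q_used=1 → run G
t=21: queue=[G,H,B,F] q_used=2 → run G
t=22: queue=[G,H,B,F] q_used=3 → run G
t=23: queue=[H,B,F,G] q_used=0 → run H
t=24: queue=[H,B,F,G] q_used=1 → run H
t=25: queue=[H,B,F,G] q_used=2 → run H
t=26: queue=[B,F,G] q_used=0 → run B
t=27: queue=[B,F,G] q_used=1 → run B
t=28: queue=[B,F,G] q_used=2 → run B
t=29: queue=[B,F,G] q_used=3 → run B
t=30: queue=[F,G] q_used=0 → run F
t=31: queue=[G] q_used=0 → run G
t=32: queue=[G] q_used=1 → run G
t=33: queue=[G] q_used=2 → run G
t=34: (idle)
t=35: (idle)
t=36: (idle)
t=37: (idle)
t=38: (idle)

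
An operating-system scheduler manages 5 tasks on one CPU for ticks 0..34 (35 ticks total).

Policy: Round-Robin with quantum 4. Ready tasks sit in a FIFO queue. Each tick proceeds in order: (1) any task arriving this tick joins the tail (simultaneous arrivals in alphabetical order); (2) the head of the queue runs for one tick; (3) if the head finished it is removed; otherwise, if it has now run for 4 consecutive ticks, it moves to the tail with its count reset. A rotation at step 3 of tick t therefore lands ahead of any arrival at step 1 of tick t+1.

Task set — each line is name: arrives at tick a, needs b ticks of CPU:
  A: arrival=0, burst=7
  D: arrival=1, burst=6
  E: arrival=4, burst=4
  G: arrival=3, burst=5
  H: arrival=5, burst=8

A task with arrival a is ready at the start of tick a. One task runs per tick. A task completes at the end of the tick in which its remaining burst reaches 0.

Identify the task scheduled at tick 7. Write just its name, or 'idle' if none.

t=0: queue=[A] q_used=0 → run A
t=1: queue=[A,D] q_used=1 → run A
t=2: queue=[A,D] q_used=2 → run A
t=3: queue=[A,D,G] q_used=3 → run A
t=4: queue=[D,G,A,E] q_used=0 → run D
t=5: queue=[D,G,A,E,H] q_used=1 → run D
t=6: queue=[D,G,A,E,H] q_used=2 → run D
t=7: queue=[D,G,A,E,H] q_used=3 → run D
t=8: queue=[G,A,E,H,D] q_used=0 → run G
t=9: queue=[G,A,E,H,D] q_used=1 → run G
t=10: queue=[G,A,E,H,D] q_used=2 → run G
t=11: queue=[G,A,E,H,D] q_used=3 → run G
t=12: queue=[A,E,H,D,G] q_used=0 → run A
t=13: queue=[A,E,H,D,G] q_used=1 → run A
t=14: queue=[A,E,H,D,G] q_used=2 → run A
t=15: queue=[E,H,D,G] q_used=0 → run E
t=16: queue=[E,H,D,G] q_used=1 → run E
t=17: queue=[E,H,D,G] q_used=2 → run E
t=18: queue=[E,H,D,G] q_used=3 → run E
t=19: queue=[H,D,G] q_used=0 → run H
t=20: queue=[H,D,G] q_used=1 → run H
t=21: queue=[H,D,G] q_used=2 → run H
t=22: queue=[H,D,G] q_used=3 → run H
t=23: queue=[D,G,H] q_used=0 → run D
t=24: queue=[D,G,H] q_used=1 → run D
t=25: queue=[G,H] q_used=0 → run G
t=26: queue=[H] q_used=0 → run H
t=27: queue=[H] q_used=1 → run H
t=28: queue=[H] q_used=2 → run H
t=29: queue=[H] q_used=3 → run H
t=30: (idle)
t=31: (idle)
t=32: (idle)
t=33: (idle)
t=34: (idle)

running at tick 7 = D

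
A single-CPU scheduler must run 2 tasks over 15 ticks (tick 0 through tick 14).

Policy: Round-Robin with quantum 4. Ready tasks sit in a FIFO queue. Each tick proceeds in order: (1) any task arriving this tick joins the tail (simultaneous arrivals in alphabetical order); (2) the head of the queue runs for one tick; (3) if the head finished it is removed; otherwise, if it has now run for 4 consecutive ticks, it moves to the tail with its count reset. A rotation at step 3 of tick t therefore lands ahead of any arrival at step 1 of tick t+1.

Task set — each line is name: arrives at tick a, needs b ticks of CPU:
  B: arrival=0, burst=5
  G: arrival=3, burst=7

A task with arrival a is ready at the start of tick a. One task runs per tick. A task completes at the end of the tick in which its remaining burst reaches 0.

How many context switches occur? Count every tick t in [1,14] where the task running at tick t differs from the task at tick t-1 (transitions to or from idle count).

context switches = 4

t=0: queue=[B] q_used=0 → run B
t=1: queue=[B] q_used=1 → run B
t=2: queue=[B] q_used=2 → run B
t=3: queue=[B,G] q_used=3 → run B
t=4: queue=[G,B] q_used=0 → run G
t=5: queue=[G,B] q_used=1 → run G
t=6: queue=[G,B] q_used=2 → run G
t=7: queue=[G,B] q_used=3 → run G
t=8: queue=[B,G] q_used=0 → run B
t=9: queue=[G] q_used=0 → run G
t=10: queue=[G] q_used=1 → run G
t=11: queue=[G] q_used=2 → run G
t=12: (idle)
t=13: (idle)
t=14: (idle)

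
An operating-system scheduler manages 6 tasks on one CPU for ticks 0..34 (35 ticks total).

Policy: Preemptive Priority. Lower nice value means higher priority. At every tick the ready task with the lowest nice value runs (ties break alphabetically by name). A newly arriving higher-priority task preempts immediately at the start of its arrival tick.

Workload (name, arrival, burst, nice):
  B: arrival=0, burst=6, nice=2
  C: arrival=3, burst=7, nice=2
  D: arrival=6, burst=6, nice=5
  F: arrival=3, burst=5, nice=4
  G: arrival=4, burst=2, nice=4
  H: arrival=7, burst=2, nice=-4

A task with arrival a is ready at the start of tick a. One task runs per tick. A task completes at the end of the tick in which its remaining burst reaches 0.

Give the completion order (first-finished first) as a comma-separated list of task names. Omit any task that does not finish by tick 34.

t=0: ready={B} → run B
t=1: ready={B} → run B
t=2: ready={B} → run B
t=3: ready={B,C,F} → run B
t=4: ready={B,C,F,G} → run B
t=5: ready={B,C,F,G} → run B
t=6: ready={C,D,F,G} → run C
t=7: ready={C,D,F,G,H} → run H
t=8: ready={C,D,F,G,H} → run H
t=9: ready={C,D,F,G} → run C
t=10: ready={C,D,F,G} → run C
t=11: ready={C,D,F,G} → run C
t=12: ready={C,D,F,G} → run C
t=13: ready={C,D,F,G} → run C
t=14: ready={C,D,F,G} → run C
t=15: ready={D,F,G} → run F
t=16: ready={D,F,G} → run F
t=17: ready={D,F,G} → run F
t=18: ready={D,F,G} → run F
t=19: ready={D,F,G} → run F
t=20: ready={D,G} → run G
t=21: ready={D,G} → run G
t=22: ready={D} → run D
t=23: ready={D} → run D
t=24: ready={D} → run D
t=25: ready={D} → run D
t=26: ready={D} → run D
t=27: ready={D} → run D
t=28: (idle)
t=29: (idle)
t=30: (idle)
t=31: (idle)
t=32: (idle)
t=33: (idle)
t=34: (idle)

completion order = B, H, C, F, G, D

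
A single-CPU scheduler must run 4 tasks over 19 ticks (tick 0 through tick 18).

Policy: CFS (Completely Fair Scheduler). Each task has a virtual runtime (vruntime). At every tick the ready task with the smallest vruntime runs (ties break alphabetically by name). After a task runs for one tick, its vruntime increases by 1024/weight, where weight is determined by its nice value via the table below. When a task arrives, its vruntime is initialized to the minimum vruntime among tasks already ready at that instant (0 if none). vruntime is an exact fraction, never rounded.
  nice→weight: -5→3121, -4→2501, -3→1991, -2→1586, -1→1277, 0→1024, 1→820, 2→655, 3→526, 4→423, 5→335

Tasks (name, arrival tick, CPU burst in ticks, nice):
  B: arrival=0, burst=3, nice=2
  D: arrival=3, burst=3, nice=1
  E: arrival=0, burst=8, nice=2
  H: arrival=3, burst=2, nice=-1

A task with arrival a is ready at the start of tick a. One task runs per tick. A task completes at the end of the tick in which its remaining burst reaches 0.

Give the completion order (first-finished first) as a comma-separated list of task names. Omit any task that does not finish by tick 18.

t=0: vr[B=0 E=0] → run B
t=1: vr[B=1024/655 E=0] → run E
t=2: vr[B=1024/655 E=1024/655] → run B
t=3: vr[B=2048/655 D=1024/655 E=1024/655 H=1024/655] → run D
t=4: vr[B=2048/655 D=15104/5371 E=1024/655 H=1024/655] → run E
t=5: vr[B=2048/655 D=15104/5371 E=2048/655 H=1024/655] → run H
t=6: vr[B=2048/655 D=15104/5371 E=2048/655 H=1978368/836435] → run H
t=7: vr[B=2048/655 D=15104/5371 E=2048/655] → run D
t=8: vr[B=2048/655 D=109056/26855 E=2048/655] → run B
t=9: vr[D=109056/26855 E=2048/655] → run E
t=10: vr[D=109056/26855 E=3072/655] → run D
t=11: vr[E=3072/655] → run E
t=12: vr[E=4096/655] → run E
t=13: vr[E=1024/131] → run E
t=14: vr[E=6144/655] → run E
t=15: vr[E=7168/655] → run E
t=16: (idle)
t=17: (idle)
t=18: (idle)

completion order = H, B, D, E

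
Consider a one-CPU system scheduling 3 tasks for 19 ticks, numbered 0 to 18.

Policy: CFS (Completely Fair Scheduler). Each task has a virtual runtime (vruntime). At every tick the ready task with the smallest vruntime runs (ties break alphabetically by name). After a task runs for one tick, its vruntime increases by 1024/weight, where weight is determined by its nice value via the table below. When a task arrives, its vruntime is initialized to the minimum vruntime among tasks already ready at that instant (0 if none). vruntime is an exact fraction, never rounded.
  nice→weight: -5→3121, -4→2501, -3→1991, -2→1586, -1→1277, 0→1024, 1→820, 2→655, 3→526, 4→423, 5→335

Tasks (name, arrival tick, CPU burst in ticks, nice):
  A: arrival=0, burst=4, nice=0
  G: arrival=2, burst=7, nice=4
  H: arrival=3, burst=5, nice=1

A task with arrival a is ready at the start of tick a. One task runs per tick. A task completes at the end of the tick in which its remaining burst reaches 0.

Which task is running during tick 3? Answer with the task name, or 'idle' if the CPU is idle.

running at tick 3 = G

t=0: vr[A=0] → run A
t=1: vr[A=1] → run A
t=2: vr[A=2 G=2] → run A
t=3: vr[A=3 G=2 H=2] → run G
t=4: vr[A=3 G=1870/423 H=2] → run H
t=5: vr[A=3 G=1870/423 H=666/205] → run A
t=6: vr[G=1870/423 H=666/205] → run H
t=7: vr[G=1870/423 H=922/205] → run G
t=8: vr[G=2894/423 H=922/205] → run H
t=9: vr[G=2894/423 H=1178/205] → run H
t=10: vr[G=2894/423 H=1434/205] → run G
t=11: vr[G=1306/141 H=1434/205] → run H
t=12: vr[G=1306/141] → run G
t=13: vr[G=4942/423] → run G
t=14: vr[G=5966/423] → run G
t=15: vr[G=2330/141] → run G
t=16: (idle)
t=17: (idle)
t=18: (idle)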